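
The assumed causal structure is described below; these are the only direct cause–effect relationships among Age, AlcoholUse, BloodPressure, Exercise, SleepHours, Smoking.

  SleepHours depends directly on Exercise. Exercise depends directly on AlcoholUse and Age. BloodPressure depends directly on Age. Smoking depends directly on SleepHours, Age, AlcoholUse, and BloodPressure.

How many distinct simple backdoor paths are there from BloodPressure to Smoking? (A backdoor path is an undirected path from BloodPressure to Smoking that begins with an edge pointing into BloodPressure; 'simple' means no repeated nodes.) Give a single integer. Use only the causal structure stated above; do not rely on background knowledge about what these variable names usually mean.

3

A backdoor path from BloodPressure to Smoking is any simple undirected path whose first edge points into BloodPressure (i.e. leaves BloodPressure via a parent).
Parents of BloodPressure: {Age}.
Enumerating:
  P1: BloodPressure <- Age -> Exercise <- AlcoholUse -> Smoking
  P2: BloodPressure <- Age -> Exercise -> SleepHours -> Smoking
  P3: BloodPressure <- Age -> Smoking
That exhausts the simple backdoor paths. Count: 3.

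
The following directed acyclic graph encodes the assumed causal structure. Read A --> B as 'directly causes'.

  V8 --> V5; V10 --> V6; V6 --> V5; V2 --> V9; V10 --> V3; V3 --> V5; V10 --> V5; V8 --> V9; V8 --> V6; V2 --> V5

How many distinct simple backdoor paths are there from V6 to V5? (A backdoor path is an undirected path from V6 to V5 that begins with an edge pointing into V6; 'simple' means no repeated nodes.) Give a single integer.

A backdoor path from V6 to V5 is any simple undirected path whose first edge points into V6 (i.e. leaves V6 via a parent).
Parents of V6: {V10, V8}.
Enumerating:
  P1: V6 <- V8 -> V9 <- V2 -> V5
  P2: V6 <- V8 -> V5
  P3: V6 <- V10 -> V3 -> V5
  P4: V6 <- V10 -> V5
That exhausts the simple backdoor paths. Count: 4.

4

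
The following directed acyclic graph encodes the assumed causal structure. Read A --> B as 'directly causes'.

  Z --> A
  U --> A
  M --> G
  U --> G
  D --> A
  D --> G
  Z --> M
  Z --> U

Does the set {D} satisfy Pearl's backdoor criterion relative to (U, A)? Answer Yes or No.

No

Backdoor paths from U to A (paths whose first edge points into U):
  P1: U <- Z -> M -> G <- D -> A
  P2: U <- Z -> A
Condition 1 (no descendant of U in the set): holds — descendants of U are {A, G}; none are in {D}.
Condition 2 (every backdoor path blocked by {D}):
  P1: blocked at collider G (neither it nor any descendant is in the conditioning set).
  P2: open — no interior node is in the conditioning set.
{D} does not satisfy the backdoor criterion.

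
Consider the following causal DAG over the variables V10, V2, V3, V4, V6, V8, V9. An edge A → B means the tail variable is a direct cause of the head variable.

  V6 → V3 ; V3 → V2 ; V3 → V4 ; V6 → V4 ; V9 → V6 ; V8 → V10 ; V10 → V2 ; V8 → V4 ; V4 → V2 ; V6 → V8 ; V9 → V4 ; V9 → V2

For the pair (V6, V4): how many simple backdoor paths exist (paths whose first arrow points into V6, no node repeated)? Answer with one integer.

4

A backdoor path from V6 to V4 is any simple undirected path whose first edge points into V6 (i.e. leaves V6 via a parent).
Parents of V6: {V9}.
Enumerating:
  P1: V6 <- V9 -> V4
  P2: V6 <- V9 -> V2 <- V3 -> V4
  P3: V6 <- V9 -> V2 <- V10 <- V8 -> V4
  P4: V6 <- V9 -> V2 <- V4
That exhausts the simple backdoor paths. Count: 4.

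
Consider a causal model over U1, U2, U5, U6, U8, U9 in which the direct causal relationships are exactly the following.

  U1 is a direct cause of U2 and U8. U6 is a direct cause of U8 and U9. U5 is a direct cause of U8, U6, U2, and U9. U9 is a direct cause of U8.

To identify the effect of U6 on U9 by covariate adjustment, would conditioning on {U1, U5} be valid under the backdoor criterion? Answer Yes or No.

Yes

Backdoor paths from U6 to U9 (paths whose first edge points into U6):
  P1: U6 <- U5 -> U9
  P2: U6 <- U5 -> U2 <- U1 -> U8 <- U9
  P3: U6 <- U5 -> U8 <- U9
Condition 1 (no descendant of U6 in the set): holds — descendants of U6 are {U8, U9}; none are in {U1, U5}.
Condition 2 (every backdoor path blocked by {U1, U5}):
  P1: blocked at fork node U5 ∈ conditioning set.
  P2: blocked at fork node U5 ∈ conditioning set.
  P3: blocked at fork node U5 ∈ conditioning set.
{U1, U5} satisfies the backdoor criterion.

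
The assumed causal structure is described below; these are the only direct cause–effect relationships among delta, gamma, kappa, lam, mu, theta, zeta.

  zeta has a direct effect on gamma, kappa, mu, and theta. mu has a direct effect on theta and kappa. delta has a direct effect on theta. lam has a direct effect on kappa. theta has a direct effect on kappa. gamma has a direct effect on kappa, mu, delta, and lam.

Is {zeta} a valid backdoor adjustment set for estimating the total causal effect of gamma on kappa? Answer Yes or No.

Backdoor paths from gamma to kappa (paths whose first edge points into gamma):
  P1: gamma <- zeta -> mu -> theta -> kappa
  P2: gamma <- zeta -> mu -> kappa
  P3: gamma <- zeta -> theta <- mu -> kappa
  P4: gamma <- zeta -> theta -> kappa
  P5: gamma <- zeta -> kappa
Condition 1 (no descendant of gamma in the set): holds — descendants of gamma are {delta, kappa, lam, mu, theta}; none are in {zeta}.
Condition 2 (every backdoor path blocked by {zeta}):
  P1: blocked at fork node zeta ∈ conditioning set.
  P2: blocked at fork node zeta ∈ conditioning set.
  P3: blocked at fork node zeta ∈ conditioning set.
  P4: blocked at fork node zeta ∈ conditioning set.
  P5: blocked at fork node zeta ∈ conditioning set.
{zeta} satisfies the backdoor criterion.

Yes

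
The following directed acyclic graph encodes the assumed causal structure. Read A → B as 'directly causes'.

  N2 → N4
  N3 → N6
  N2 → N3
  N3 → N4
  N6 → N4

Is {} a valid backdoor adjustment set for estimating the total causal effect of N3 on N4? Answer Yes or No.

No

Backdoor paths from N3 to N4 (paths whose first edge points into N3):
  P1: N3 <- N2 -> N4
Condition 1 (no descendant of N3 in the set): holds — descendants of N3 are {N4, N6}; none are in {}.
Condition 2 (every backdoor path blocked by {}):
  P1: open — no interior node is in the conditioning set.
{} does not satisfy the backdoor criterion.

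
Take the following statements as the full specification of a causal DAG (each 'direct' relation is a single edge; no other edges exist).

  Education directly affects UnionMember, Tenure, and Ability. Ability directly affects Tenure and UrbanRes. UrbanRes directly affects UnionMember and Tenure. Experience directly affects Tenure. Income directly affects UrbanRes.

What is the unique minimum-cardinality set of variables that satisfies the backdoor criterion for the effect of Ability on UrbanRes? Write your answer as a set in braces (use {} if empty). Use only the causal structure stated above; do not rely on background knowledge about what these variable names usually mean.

Variables eligible for adjustment (non-descendants of Ability, excluding Ability and UrbanRes): {Education, Experience, Income}.
Backdoor paths from Ability to UrbanRes:
  P1: Ability <- Education -> Tenure <- UrbanRes
  P2: Ability <- Education -> UnionMember <- UrbanRes
Each backdoor path contains an unconditioned collider, so every path is already blocked with the empty conditioning set:
  P1: blocked at collider Tenure (neither it nor any descendant is in the conditioning set).
  P2: blocked at collider UnionMember (neither it nor any descendant is in the conditioning set).
The empty set is therefore the unique smallest valid set.

{}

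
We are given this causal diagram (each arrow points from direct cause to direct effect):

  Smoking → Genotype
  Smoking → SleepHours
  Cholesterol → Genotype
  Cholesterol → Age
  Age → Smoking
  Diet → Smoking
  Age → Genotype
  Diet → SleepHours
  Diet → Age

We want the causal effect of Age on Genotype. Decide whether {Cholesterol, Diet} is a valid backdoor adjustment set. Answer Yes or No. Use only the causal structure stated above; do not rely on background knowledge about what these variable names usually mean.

Yes

Backdoor paths from Age to Genotype (paths whose first edge points into Age):
  P1: Age <- Cholesterol -> Genotype
  P2: Age <- Diet -> Smoking -> Genotype
  P3: Age <- Diet -> SleepHours <- Smoking -> Genotype
Condition 1 (no descendant of Age in the set): holds — descendants of Age are {Genotype, SleepHours, Smoking}; none are in {Cholesterol, Diet}.
Condition 2 (every backdoor path blocked by {Cholesterol, Diet}):
  P1: blocked at fork node Cholesterol ∈ conditioning set.
  P2: blocked at fork node Diet ∈ conditioning set.
  P3: blocked at fork node Diet ∈ conditioning set.
{Cholesterol, Diet} satisfies the backdoor criterion.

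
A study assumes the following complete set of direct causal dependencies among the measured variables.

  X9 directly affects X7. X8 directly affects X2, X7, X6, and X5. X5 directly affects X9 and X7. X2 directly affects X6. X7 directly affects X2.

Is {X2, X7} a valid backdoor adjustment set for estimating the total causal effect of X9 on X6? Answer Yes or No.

Backdoor paths from X9 to X6 (paths whose first edge points into X9):
  P1: X9 <- X5 <- X8 -> X7 -> X2 -> X6
  P2: X9 <- X5 <- X8 -> X2 -> X6
  P3: X9 <- X5 <- X8 -> X6
  P4: X9 <- X5 -> X7 <- X8 -> X2 -> X6
  P5: X9 <- X5 -> X7 <- X8 -> X6
  P6: X9 <- X5 -> X7 -> X2 <- X8 -> X6
  P7: X9 <- X5 -> X7 -> X2 -> X6
Condition 1 (no descendant of X9 in the set): FAILS — X2 and X7 are descendants of X9.
Condition 2 (every backdoor path blocked by {X2, X7}):
  P1: blocked at chain node X7 ∈ conditioning set.
  P2: blocked at chain node X2 ∈ conditioning set.
  P3: open — no interior node is in the conditioning set.
  P4: blocked at chain node X2 ∈ conditioning set.
  P5: open — collider(s) X7 are conditioned on (or have a conditioned descendant) and no non-collider on the path is in the set.
  P6: blocked at chain node X7 ∈ conditioning set.
  P7: blocked at chain node X7 ∈ conditioning set.
{X2, X7} does not satisfy the backdoor criterion.

No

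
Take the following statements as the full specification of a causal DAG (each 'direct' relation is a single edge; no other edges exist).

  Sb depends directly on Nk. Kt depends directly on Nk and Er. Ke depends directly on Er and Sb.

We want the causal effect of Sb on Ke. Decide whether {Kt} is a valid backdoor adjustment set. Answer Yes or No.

Backdoor paths from Sb to Ke (paths whose first edge points into Sb):
  P1: Sb <- Nk -> Kt <- Er -> Ke
Condition 1 (no descendant of Sb in the set): holds — descendants of Sb are {Ke}; none are in {Kt}.
Condition 2 (every backdoor path blocked by {Kt}):
  P1: open — collider(s) Kt are conditioned on (or have a conditioned descendant) and no non-collider on the path is in the set.
{Kt} does not satisfy the backdoor criterion.

No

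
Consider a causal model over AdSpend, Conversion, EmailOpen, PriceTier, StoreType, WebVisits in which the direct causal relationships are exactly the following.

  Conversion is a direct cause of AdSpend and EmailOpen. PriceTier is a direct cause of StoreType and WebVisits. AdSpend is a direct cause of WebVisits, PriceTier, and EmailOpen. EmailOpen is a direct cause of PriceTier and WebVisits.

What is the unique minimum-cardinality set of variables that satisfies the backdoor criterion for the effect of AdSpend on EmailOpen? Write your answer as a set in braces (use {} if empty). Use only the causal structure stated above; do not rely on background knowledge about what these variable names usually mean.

Variables eligible for adjustment (non-descendants of AdSpend, excluding AdSpend and EmailOpen): {Conversion}.
Backdoor paths from AdSpend to EmailOpen:
  P1: AdSpend <- Conversion -> EmailOpen
The empty set is not sufficient: P1 (AdSpend <- Conversion -> EmailOpen) has no collider blocking it and no conditioned non-collider, so it is open.
Try {Conversion}:
  P1: blocked at fork node Conversion ∈ conditioning set.
{Conversion} contains no descendant of AdSpend and blocks every backdoor path.
{Conversion} is the unique smallest valid adjustment set.

{Conversion}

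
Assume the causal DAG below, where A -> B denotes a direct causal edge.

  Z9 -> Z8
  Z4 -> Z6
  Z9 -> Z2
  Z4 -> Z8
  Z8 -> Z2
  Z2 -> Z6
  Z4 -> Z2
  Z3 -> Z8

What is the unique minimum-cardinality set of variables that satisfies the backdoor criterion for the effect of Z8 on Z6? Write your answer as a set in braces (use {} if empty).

Variables eligible for adjustment (non-descendants of Z8, excluding Z8 and Z6): {Z3, Z4, Z9}.
Backdoor paths from Z8 to Z6:
  P1: Z8 <- Z9 -> Z2 <- Z4 -> Z6
  P2: Z8 <- Z9 -> Z2 -> Z6
  P3: Z8 <- Z4 -> Z2 -> Z6
  P4: Z8 <- Z4 -> Z6
The empty set is not sufficient: P2 (Z8 <- Z9 -> Z2 -> Z6) has no collider blocking it and no conditioned non-collider, so it is open.
Try {Z4, Z9}:
  P1: blocked at fork node Z9 ∈ conditioning set.
  P2: blocked at fork node Z9 ∈ conditioning set.
  P3: blocked at fork node Z4 ∈ conditioning set.
  P4: blocked at fork node Z4 ∈ conditioning set.
{Z4, Z9} contains no descendant of Z8 and blocks every backdoor path.
Every element of {Z4, Z9} is needed (dropping Z4 leaves P3 open; dropping Z9 leaves P2 open), so no proper subset is valid.
Among all size-2 subsets of the eligible variables, only {Z4, Z9} blocks every backdoor path, so it is the unique smallest valid adjustment set.

{Z4, Z9}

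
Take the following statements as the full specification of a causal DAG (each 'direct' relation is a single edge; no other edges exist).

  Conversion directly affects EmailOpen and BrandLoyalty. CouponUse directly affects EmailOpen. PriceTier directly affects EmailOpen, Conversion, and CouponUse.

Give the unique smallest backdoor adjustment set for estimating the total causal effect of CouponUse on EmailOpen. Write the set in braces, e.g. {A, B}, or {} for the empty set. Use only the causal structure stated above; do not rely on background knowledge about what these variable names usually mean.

{PriceTier}

Variables eligible for adjustment (non-descendants of CouponUse, excluding CouponUse and EmailOpen): {BrandLoyalty, Conversion, PriceTier}.
Backdoor paths from CouponUse to EmailOpen:
  P1: CouponUse <- PriceTier -> Conversion -> EmailOpen
  P2: CouponUse <- PriceTier -> EmailOpen
The empty set is not sufficient: P1 (CouponUse <- PriceTier -> Conversion -> EmailOpen) has no collider blocking it and no conditioned non-collider, so it is open.
Try {PriceTier}:
  P1: blocked at fork node PriceTier ∈ conditioning set.
  P2: blocked at fork node PriceTier ∈ conditioning set.
{PriceTier} contains no descendant of CouponUse and blocks every backdoor path.
No other singleton works — e.g. {Conversion} leaves P2 open — so {PriceTier} is the unique smallest valid adjustment set.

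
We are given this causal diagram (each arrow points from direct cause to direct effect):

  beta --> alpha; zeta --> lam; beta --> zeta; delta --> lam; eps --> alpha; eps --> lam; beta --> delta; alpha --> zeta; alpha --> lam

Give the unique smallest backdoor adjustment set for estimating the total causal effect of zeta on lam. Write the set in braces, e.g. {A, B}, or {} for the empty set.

{alpha, beta}

Variables eligible for adjustment (non-descendants of zeta, excluding zeta and lam): {alpha, beta, delta, eps}.
Backdoor paths from zeta to lam:
  P1: zeta <- beta -> alpha <- eps -> lam
  P2: zeta <- beta -> alpha -> lam
  P3: zeta <- beta -> delta -> lam
  P4: zeta <- alpha <- beta -> delta -> lam
  P5: zeta <- alpha <- eps -> lam
  P6: zeta <- alpha -> lam
The empty set is not sufficient: P2 (zeta <- beta -> alpha -> lam) has no collider blocking it and no conditioned non-collider, so it is open.
Try {alpha, beta}:
  P1: blocked at fork node beta ∈ conditioning set.
  P2: blocked at fork node beta ∈ conditioning set.
  P3: blocked at fork node beta ∈ conditioning set.
  P4: blocked at chain node alpha ∈ conditioning set.
  P5: blocked at chain node alpha ∈ conditioning set.
  P6: blocked at fork node alpha ∈ conditioning set.
{alpha, beta} contains no descendant of zeta and blocks every backdoor path.
Every element of {alpha, beta} is needed (dropping alpha leaves P5 open; dropping beta leaves P1 open), so no proper subset is valid.
Among all size-2 subsets of the eligible variables, only {alpha, beta} blocks every backdoor path, so it is the unique smallest valid adjustment set.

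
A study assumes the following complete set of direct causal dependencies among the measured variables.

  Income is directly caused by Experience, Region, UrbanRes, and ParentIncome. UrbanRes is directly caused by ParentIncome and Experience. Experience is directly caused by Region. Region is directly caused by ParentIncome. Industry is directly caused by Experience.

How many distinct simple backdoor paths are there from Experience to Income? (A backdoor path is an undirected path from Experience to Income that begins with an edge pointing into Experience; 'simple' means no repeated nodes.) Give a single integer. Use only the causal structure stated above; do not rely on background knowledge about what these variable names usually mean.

3

A backdoor path from Experience to Income is any simple undirected path whose first edge points into Experience (i.e. leaves Experience via a parent).
Parents of Experience: {Region}.
Enumerating:
  P1: Experience <- Region <- ParentIncome -> UrbanRes -> Income
  P2: Experience <- Region <- ParentIncome -> Income
  P3: Experience <- Region -> Income
That exhausts the simple backdoor paths. Count: 3.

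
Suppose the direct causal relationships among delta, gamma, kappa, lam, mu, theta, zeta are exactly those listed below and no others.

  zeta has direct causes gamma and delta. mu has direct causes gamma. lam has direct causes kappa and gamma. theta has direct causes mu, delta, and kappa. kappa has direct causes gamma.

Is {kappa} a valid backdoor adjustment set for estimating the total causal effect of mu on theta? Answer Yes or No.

Yes

Backdoor paths from mu to theta (paths whose first edge points into mu):
  P1: mu <- gamma -> kappa -> theta
  P2: mu <- gamma -> lam <- kappa -> theta
  P3: mu <- gamma -> zeta <- delta -> theta
Condition 1 (no descendant of mu in the set): holds — descendants of mu are {theta}; none are in {kappa}.
Condition 2 (every backdoor path blocked by {kappa}):
  P1: blocked at chain node kappa ∈ conditioning set.
  P2: blocked at collider lam (neither it nor any descendant is in the conditioning set).
  P3: blocked at collider zeta (neither it nor any descendant is in the conditioning set).
{kappa} satisfies the backdoor criterion.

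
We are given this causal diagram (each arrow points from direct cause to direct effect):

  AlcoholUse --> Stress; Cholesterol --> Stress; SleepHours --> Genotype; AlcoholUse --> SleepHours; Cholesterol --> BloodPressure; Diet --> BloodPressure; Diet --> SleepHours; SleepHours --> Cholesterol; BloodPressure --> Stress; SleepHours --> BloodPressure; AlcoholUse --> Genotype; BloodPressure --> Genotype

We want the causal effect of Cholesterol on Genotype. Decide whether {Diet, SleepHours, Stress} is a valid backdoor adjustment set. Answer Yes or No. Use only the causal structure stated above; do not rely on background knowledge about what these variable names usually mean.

Backdoor paths from Cholesterol to Genotype (paths whose first edge points into Cholesterol):
  P1: Cholesterol <- SleepHours <- Diet -> BloodPressure -> Genotype
  P2: Cholesterol <- SleepHours <- Diet -> BloodPressure -> Stress <- AlcoholUse -> Genotype
  P3: Cholesterol <- SleepHours <- AlcoholUse -> Genotype
  P4: Cholesterol <- SleepHours <- AlcoholUse -> Stress <- BloodPressure -> Genotype
  P5: Cholesterol <- SleepHours -> BloodPressure -> Genotype
  P6: Cholesterol <- SleepHours -> BloodPressure -> Stress <- AlcoholUse -> Genotype
  P7: Cholesterol <- SleepHours -> Genotype
Condition 1 (no descendant of Cholesterol in the set): FAILS — Stress is a descendant of Cholesterol.
Condition 2 (every backdoor path blocked by {Diet, SleepHours, Stress}):
  P1: blocked at chain node SleepHours ∈ conditioning set.
  P2: blocked at chain node SleepHours ∈ conditioning set.
  P3: blocked at chain node SleepHours ∈ conditioning set.
  P4: blocked at chain node SleepHours ∈ conditioning set.
  P5: blocked at fork node SleepHours ∈ conditioning set.
  P6: blocked at fork node SleepHours ∈ conditioning set.
  P7: blocked at fork node SleepHours ∈ conditioning set.
{Diet, SleepHours, Stress} does not satisfy the backdoor criterion.

No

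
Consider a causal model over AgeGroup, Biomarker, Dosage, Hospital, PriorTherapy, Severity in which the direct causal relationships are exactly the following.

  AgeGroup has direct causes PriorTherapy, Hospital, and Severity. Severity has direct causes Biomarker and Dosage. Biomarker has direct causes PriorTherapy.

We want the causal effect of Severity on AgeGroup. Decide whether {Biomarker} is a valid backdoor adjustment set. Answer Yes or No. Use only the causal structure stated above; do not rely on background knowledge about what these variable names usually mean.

Backdoor paths from Severity to AgeGroup (paths whose first edge points into Severity):
  P1: Severity <- Biomarker <- PriorTherapy -> AgeGroup
Condition 1 (no descendant of Severity in the set): holds — descendants of Severity are {AgeGroup}; none are in {Biomarker}.
Condition 2 (every backdoor path blocked by {Biomarker}):
  P1: blocked at chain node Biomarker ∈ conditioning set.
{Biomarker} satisfies the backdoor criterion.

Yes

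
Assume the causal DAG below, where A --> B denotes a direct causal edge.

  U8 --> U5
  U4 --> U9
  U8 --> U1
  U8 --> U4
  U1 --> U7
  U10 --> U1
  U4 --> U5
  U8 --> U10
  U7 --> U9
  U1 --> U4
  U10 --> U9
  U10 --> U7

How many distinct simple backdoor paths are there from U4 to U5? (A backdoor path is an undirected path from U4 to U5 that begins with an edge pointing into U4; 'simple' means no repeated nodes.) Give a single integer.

A backdoor path from U4 to U5 is any simple undirected path whose first edge points into U4 (i.e. leaves U4 via a parent).
Parents of U4: {U1, U8}.
Enumerating:
  P1: U4 <- U8 -> U5
  P2: U4 <- U1 <- U8 -> U5
  P3: U4 <- U1 <- U10 <- U8 -> U5
  P4: U4 <- U1 -> U7 <- U10 <- U8 -> U5
  P5: U4 <- U1 -> U7 -> U9 <- U10 <- U8 -> U5
That exhausts the simple backdoor paths. Count: 5.

5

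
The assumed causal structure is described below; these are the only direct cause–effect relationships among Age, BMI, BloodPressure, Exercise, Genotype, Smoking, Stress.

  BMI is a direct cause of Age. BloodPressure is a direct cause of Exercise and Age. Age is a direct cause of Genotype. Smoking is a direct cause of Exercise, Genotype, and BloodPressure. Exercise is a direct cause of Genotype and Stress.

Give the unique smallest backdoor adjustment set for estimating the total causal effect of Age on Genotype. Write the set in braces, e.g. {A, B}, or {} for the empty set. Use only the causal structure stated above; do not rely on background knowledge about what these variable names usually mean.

Variables eligible for adjustment (non-descendants of Age, excluding Age and Genotype): {BMI, BloodPressure, Exercise, Smoking, Stress}.
Backdoor paths from Age to Genotype:
  P1: Age <- BloodPressure <- Smoking -> Exercise -> Genotype
  P2: Age <- BloodPressure <- Smoking -> Genotype
  P3: Age <- BloodPressure -> Exercise <- Smoking -> Genotype
  P4: Age <- BloodPressure -> Exercise -> Genotype
The empty set is not sufficient: P1 (Age <- BloodPressure <- Smoking -> Exercise -> Genotype) has no collider blocking it and no conditioned non-collider, so it is open.
Try {BloodPressure}:
  P1: blocked at chain node BloodPressure ∈ conditioning set.
  P2: blocked at chain node BloodPressure ∈ conditioning set.
  P3: blocked at fork node BloodPressure ∈ conditioning set.
  P4: blocked at fork node BloodPressure ∈ conditioning set.
{BloodPressure} contains no descendant of Age and blocks every backdoor path.
No other singleton works — e.g. {Smoking} leaves P4 open — so {BloodPressure} is the unique smallest valid adjustment set.

{BloodPressure}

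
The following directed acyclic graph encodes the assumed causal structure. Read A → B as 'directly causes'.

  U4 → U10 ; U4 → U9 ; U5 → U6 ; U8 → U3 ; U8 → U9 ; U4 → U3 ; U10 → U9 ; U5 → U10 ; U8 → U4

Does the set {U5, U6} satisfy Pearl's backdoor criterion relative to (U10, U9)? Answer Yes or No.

No

Backdoor paths from U10 to U9 (paths whose first edge points into U10):
  P1: U10 <- U4 <- U8 -> U9
  P2: U10 <- U4 -> U3 <- U8 -> U9
  P3: U10 <- U4 -> U9
Condition 1 (no descendant of U10 in the set): holds — descendants of U10 are {U9}; none are in {U5, U6}.
Condition 2 (every backdoor path blocked by {U5, U6}):
  P1: open — no interior node is in the conditioning set.
  P2: blocked at collider U3 (neither it nor any descendant is in the conditioning set).
  P3: open — no interior node is in the conditioning set.
{U5, U6} does not satisfy the backdoor criterion.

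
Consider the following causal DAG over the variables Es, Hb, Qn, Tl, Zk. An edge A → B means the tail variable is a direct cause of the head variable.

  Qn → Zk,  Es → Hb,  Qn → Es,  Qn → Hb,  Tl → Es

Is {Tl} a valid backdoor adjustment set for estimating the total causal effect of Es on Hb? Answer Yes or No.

Backdoor paths from Es to Hb (paths whose first edge points into Es):
  P1: Es <- Qn -> Hb
Condition 1 (no descendant of Es in the set): holds — descendants of Es are {Hb}; none are in {Tl}.
Condition 2 (every backdoor path blocked by {Tl}):
  P1: open — no interior node is in the conditioning set.
{Tl} does not satisfy the backdoor criterion.

No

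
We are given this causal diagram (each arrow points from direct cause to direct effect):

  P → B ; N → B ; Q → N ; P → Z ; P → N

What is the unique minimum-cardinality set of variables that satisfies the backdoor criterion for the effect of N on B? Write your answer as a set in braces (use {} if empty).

{P}

Variables eligible for adjustment (non-descendants of N, excluding N and B): {P, Q, Z}.
Backdoor paths from N to B:
  P1: N <- P -> B
The empty set is not sufficient: P1 (N <- P -> B) has no collider blocking it and no conditioned non-collider, so it is open.
Try {P}:
  P1: blocked at fork node P ∈ conditioning set.
{P} contains no descendant of N and blocks every backdoor path.
No other singleton works — e.g. {Q} leaves P1 open — so {P} is the unique smallest valid adjustment set.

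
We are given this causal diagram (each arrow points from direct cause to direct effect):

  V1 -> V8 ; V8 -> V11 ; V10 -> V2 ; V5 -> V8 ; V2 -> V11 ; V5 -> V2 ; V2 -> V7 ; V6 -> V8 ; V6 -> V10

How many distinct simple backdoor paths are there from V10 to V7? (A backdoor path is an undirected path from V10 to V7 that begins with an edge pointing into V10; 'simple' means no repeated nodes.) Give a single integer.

2

A backdoor path from V10 to V7 is any simple undirected path whose first edge points into V10 (i.e. leaves V10 via a parent).
Parents of V10: {V6}.
Enumerating:
  P1: V10 <- V6 -> V8 <- V5 -> V2 -> V7
  P2: V10 <- V6 -> V8 -> V11 <- V2 -> V7
That exhausts the simple backdoor paths. Count: 2.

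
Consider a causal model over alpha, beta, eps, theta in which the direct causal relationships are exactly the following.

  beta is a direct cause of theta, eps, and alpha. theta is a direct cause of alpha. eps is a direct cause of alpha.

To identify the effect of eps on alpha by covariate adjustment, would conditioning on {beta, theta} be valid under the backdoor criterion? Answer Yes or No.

Backdoor paths from eps to alpha (paths whose first edge points into eps):
  P1: eps <- beta -> theta -> alpha
  P2: eps <- beta -> alpha
Condition 1 (no descendant of eps in the set): holds — descendants of eps are {alpha}; none are in {beta, theta}.
Condition 2 (every backdoor path blocked by {beta, theta}):
  P1: blocked at fork node beta ∈ conditioning set.
  P2: blocked at fork node beta ∈ conditioning set.
{beta, theta} satisfies the backdoor criterion.

Yes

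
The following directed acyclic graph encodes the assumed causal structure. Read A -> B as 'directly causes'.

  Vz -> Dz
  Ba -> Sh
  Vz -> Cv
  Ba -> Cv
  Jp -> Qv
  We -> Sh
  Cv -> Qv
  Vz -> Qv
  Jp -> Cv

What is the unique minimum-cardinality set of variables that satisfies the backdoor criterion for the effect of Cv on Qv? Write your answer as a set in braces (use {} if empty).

Variables eligible for adjustment (non-descendants of Cv, excluding Cv and Qv): {Ba, Dz, Jp, Sh, Vz, We}.
Backdoor paths from Cv to Qv:
  P1: Cv <- Jp -> Qv
  P2: Cv <- Vz -> Qv
The empty set is not sufficient: P1 (Cv <- Jp -> Qv) has no collider blocking it and no conditioned non-collider, so it is open.
Try {Jp, Vz}:
  P1: blocked at fork node Jp ∈ conditioning set.
  P2: blocked at fork node Vz ∈ conditioning set.
{Jp, Vz} contains no descendant of Cv and blocks every backdoor path.
Every element of {Jp, Vz} is needed (dropping Jp leaves P1 open; dropping Vz leaves P2 open), so no proper subset is valid.
Among all size-2 subsets of the eligible variables, only {Jp, Vz} blocks every backdoor path, so it is the unique smallest valid adjustment set.

{Jp, Vz}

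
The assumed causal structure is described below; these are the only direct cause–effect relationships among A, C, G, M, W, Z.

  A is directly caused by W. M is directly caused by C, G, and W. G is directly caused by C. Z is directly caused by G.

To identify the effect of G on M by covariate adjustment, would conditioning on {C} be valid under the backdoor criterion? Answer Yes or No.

Backdoor paths from G to M (paths whose first edge points into G):
  P1: G <- C -> M
Condition 1 (no descendant of G in the set): holds — descendants of G are {M, Z}; none are in {C}.
Condition 2 (every backdoor path blocked by {C}):
  P1: blocked at fork node C ∈ conditioning set.
{C} satisfies the backdoor criterion.

Yes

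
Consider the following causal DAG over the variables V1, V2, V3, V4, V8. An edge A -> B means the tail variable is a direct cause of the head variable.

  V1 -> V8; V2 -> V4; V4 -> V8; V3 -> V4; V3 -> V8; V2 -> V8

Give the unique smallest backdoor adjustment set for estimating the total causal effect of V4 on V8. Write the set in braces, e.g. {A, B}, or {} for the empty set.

{V2, V3}

Variables eligible for adjustment (non-descendants of V4, excluding V4 and V8): {V1, V2, V3}.
Backdoor paths from V4 to V8:
  P1: V4 <- V3 -> V8
  P2: V4 <- V2 -> V8
The empty set is not sufficient: P1 (V4 <- V3 -> V8) has no collider blocking it and no conditioned non-collider, so it is open.
Try {V2, V3}:
  P1: blocked at fork node V3 ∈ conditioning set.
  P2: blocked at fork node V2 ∈ conditioning set.
{V2, V3} contains no descendant of V4 and blocks every backdoor path.
Every element of {V2, V3} is needed (dropping V2 leaves P2 open; dropping V3 leaves P1 open), so no proper subset is valid.
Among all size-2 subsets of the eligible variables, only {V2, V3} blocks every backdoor path, so it is the unique smallest valid adjustment set.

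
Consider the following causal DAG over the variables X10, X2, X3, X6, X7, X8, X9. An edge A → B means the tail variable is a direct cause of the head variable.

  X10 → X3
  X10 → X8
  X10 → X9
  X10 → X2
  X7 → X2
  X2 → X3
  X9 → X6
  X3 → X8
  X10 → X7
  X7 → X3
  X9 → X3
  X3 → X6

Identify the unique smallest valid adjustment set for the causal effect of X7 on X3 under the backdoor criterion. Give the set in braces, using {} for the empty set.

Variables eligible for adjustment (non-descendants of X7, excluding X7 and X3): {X10, X9}.
Backdoor paths from X7 to X3:
  P1: X7 <- X10 -> X9 -> X3
  P2: X7 <- X10 -> X9 -> X6 <- X3
  P3: X7 <- X10 -> X2 -> X3
  P4: X7 <- X10 -> X3
  P5: X7 <- X10 -> X8 <- X3
The empty set is not sufficient: P1 (X7 <- X10 -> X9 -> X3) has no collider blocking it and no conditioned non-collider, so it is open.
Try {X10}:
  P1: blocked at fork node X10 ∈ conditioning set.
  P2: blocked at fork node X10 ∈ conditioning set.
  P3: blocked at fork node X10 ∈ conditioning set.
  P4: blocked at fork node X10 ∈ conditioning set.
  P5: blocked at fork node X10 ∈ conditioning set.
{X10} contains no descendant of X7 and blocks every backdoor path.
No other singleton works — e.g. {X9} leaves P3 open — so {X10} is the unique smallest valid adjustment set.

{X10}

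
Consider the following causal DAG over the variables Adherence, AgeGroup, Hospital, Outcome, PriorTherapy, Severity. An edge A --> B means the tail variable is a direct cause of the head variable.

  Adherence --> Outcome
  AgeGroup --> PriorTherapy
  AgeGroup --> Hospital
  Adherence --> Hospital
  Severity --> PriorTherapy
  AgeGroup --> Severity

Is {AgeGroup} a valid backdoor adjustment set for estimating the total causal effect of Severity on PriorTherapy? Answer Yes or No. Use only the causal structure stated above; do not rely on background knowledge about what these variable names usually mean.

Yes

Backdoor paths from Severity to PriorTherapy (paths whose first edge points into Severity):
  P1: Severity <- AgeGroup -> PriorTherapy
Condition 1 (no descendant of Severity in the set): holds — descendants of Severity are {PriorTherapy}; none are in {AgeGroup}.
Condition 2 (every backdoor path blocked by {AgeGroup}):
  P1: blocked at fork node AgeGroup ∈ conditioning set.
{AgeGroup} satisfies the backdoor criterion.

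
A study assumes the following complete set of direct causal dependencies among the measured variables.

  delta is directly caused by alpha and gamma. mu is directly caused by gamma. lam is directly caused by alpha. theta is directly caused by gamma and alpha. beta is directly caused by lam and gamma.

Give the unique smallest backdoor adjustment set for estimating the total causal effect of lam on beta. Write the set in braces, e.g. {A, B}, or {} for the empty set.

{}

Variables eligible for adjustment (non-descendants of lam, excluding lam and beta): {alpha, delta, gamma, mu, theta}.
Backdoor paths from lam to beta:
  P1: lam <- alpha -> delta <- gamma -> beta
  P2: lam <- alpha -> theta <- gamma -> beta
Each backdoor path contains an unconditioned collider, so every path is already blocked with the empty conditioning set:
  P1: blocked at collider delta (neither it nor any descendant is in the conditioning set).
  P2: blocked at collider theta (neither it nor any descendant is in the conditioning set).
The empty set is therefore the unique smallest valid set.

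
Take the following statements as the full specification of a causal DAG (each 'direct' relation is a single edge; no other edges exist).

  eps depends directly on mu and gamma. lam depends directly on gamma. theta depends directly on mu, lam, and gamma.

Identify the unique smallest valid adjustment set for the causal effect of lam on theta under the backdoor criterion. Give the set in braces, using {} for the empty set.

Variables eligible for adjustment (non-descendants of lam, excluding lam and theta): {eps, gamma, mu}.
Backdoor paths from lam to theta:
  P1: lam <- gamma -> eps <- mu -> theta
  P2: lam <- gamma -> theta
The empty set is not sufficient: P2 (lam <- gamma -> theta) has no collider blocking it and no conditioned non-collider, so it is open.
Try {gamma}:
  P1: blocked at fork node gamma ∈ conditioning set.
  P2: blocked at fork node gamma ∈ conditioning set.
{gamma} contains no descendant of lam and blocks every backdoor path.
No other singleton works — e.g. {mu} leaves P2 open — so {gamma} is the unique smallest valid adjustment set.

{gamma}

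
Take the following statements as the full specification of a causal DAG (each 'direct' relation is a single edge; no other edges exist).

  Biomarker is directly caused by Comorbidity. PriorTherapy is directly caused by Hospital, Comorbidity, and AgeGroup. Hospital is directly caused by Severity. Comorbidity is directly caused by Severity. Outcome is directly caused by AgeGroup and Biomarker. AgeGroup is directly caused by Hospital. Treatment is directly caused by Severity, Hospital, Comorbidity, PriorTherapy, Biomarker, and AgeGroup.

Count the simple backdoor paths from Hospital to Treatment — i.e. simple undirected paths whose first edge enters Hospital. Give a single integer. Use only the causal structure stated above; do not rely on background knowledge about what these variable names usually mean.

8

A backdoor path from Hospital to Treatment is any simple undirected path whose first edge points into Hospital (i.e. leaves Hospital via a parent).
Parents of Hospital: {Severity}.
Enumerating:
  P1: Hospital <- Severity -> Comorbidity -> Biomarker -> Treatment
  P2: Hospital <- Severity -> Comorbidity -> Biomarker -> Outcome <- AgeGroup -> PriorTherapy -> Treatment
  P3: Hospital <- Severity -> Comorbidity -> Biomarker -> Outcome <- AgeGroup -> Treatment
  P4: Hospital <- Severity -> Comorbidity -> PriorTherapy <- AgeGroup -> Treatment
  P5: Hospital <- Severity -> Comorbidity -> PriorTherapy <- AgeGroup -> Outcome <- Biomarker -> Treatment
  P6: Hospital <- Severity -> Comorbidity -> PriorTherapy -> Treatment
  P7: Hospital <- Severity -> Comorbidity -> Treatment
  P8: Hospital <- Severity -> Treatment
That exhausts the simple backdoor paths. Count: 8.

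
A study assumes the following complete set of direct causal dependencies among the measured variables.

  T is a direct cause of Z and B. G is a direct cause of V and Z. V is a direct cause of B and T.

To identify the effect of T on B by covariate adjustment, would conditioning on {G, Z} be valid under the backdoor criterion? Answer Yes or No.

No

Backdoor paths from T to B (paths whose first edge points into T):
  P1: T <- V -> B
Condition 1 (no descendant of T in the set): FAILS — Z is a descendant of T.
Condition 2 (every backdoor path blocked by {G, Z}):
  P1: open — no interior node is in the conditioning set.
{G, Z} does not satisfy the backdoor criterion.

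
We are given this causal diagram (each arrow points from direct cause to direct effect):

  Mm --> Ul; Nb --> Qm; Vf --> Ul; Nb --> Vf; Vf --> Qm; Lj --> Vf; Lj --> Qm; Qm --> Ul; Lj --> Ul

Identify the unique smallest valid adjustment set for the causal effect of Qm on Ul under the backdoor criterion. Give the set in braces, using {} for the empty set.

Variables eligible for adjustment (non-descendants of Qm, excluding Qm and Ul): {Lj, Mm, Nb, Vf}.
Backdoor paths from Qm to Ul:
  P1: Qm <- Nb -> Vf <- Lj -> Ul
  P2: Qm <- Nb -> Vf -> Ul
  P3: Qm <- Lj -> Vf -> Ul
  P4: Qm <- Lj -> Ul
  P5: Qm <- Vf <- Lj -> Ul
  P6: Qm <- Vf -> Ul
The empty set is not sufficient: P2 (Qm <- Nb -> Vf -> Ul) has no collider blocking it and no conditioned non-collider, so it is open.
Try {Lj, Vf}:
  P1: blocked at fork node Lj ∈ conditioning set.
  P2: blocked at chain node Vf ∈ conditioning set.
  P3: blocked at fork node Lj ∈ conditioning set.
  P4: blocked at fork node Lj ∈ conditioning set.
  P5: blocked at chain node Vf ∈ conditioning set.
  P6: blocked at fork node Vf ∈ conditioning set.
{Lj, Vf} contains no descendant of Qm and blocks every backdoor path.
Every element of {Lj, Vf} is needed (dropping Lj leaves P1 open; dropping Vf leaves P2 open), so no proper subset is valid.
Among all size-2 subsets of the eligible variables, only {Lj, Vf} blocks every backdoor path, so it is the unique smallest valid adjustment set.

{Lj, Vf}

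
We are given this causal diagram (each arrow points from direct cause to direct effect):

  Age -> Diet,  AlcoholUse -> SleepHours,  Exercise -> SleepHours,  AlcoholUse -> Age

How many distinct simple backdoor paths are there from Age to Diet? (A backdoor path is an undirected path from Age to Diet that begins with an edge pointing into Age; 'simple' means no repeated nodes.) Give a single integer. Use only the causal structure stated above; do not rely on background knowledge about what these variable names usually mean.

A backdoor path from Age to Diet is any simple undirected path whose first edge points into Age (i.e. leaves Age via a parent).
Parents of Age: {AlcoholUse}.
No simple path from any parent of Age reaches Diet without revisiting Age, so there are no backdoor paths.

0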